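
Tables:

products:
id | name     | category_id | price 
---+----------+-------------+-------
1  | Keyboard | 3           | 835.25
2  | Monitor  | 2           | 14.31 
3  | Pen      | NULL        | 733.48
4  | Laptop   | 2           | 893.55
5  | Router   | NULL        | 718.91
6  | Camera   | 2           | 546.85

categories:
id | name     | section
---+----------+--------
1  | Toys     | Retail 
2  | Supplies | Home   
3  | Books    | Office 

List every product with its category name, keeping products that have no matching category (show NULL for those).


LEFT JOIN keeps every row from products (the left table); where category_id has no match in categories, the category columns become NULL. Walk through each product:
  - product 1 (Keyboard): category_id=3 -> matches Books
  - product 2 (Monitor): category_id=2 -> matches Supplies
  - product 3 (Pen): category_id=NULL, no match -> kept with NULL
  - product 4 (Laptop): category_id=2 -> matches Supplies
  - product 5 (Router): category_id=NULL, no match -> kept with NULL
  - product 6 (Camera): category_id=2 -> matches Supplies
All 6 rows appear; 2 have NULL category.

SQL:
SELECT a.name, b.name AS category
FROM products a
LEFT JOIN categories b ON a.category_id = b.id

Result:
name     | category
---------+---------
Keyboard | Books   
Monitor  | Supplies
Pen      | NULL    
Laptop   | Supplies
Router   | NULL    
Camera   | Supplies


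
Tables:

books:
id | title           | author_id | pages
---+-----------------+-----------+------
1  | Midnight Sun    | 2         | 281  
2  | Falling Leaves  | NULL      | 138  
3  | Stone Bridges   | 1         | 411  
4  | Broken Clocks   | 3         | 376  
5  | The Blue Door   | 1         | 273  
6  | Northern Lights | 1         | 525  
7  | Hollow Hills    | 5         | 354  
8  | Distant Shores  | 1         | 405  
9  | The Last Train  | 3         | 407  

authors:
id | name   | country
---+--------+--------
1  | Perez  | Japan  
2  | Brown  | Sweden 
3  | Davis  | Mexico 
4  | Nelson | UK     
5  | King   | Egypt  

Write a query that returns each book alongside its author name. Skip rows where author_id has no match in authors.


INNER JOIN keeps only books rows whose author_id matches an id in authors. Walk through each book:
  - book 1 (Midnight Sun): author_id=2 -> matches Brown
  - book 2 (Falling Leaves): author_id=NULL, no match -> dropped
  - book 3 (Stone Bridges): author_id=1 -> matches Perez
  - book 4 (Broken Clocks): author_id=3 -> matches Davis
  - book 5 (The Blue Door): author_id=1 -> matches Perez
  - book 6 (Northern Lights): author_id=1 -> matches Perez
  - book 7 (Hollow Hills): author_id=5 -> matches King
  - book 8 (Distant Shores): author_id=1 -> matches Perez
  - book 9 (The Last Train): author_id=3 -> matches Davis
So 1 of 9 rows is dropped.

SQL:
SELECT a.title, b.name AS author
FROM books a
INNER JOIN authors b ON a.author_id = b.id

Result:
title           | author
----------------+-------
Midnight Sun    | Brown 
Stone Bridges   | Perez 
Broken Clocks   | Davis 
The Blue Door   | Perez 
Northern Lights | Perez 
Hollow Hills    | King  
Distant Shores  | Perez 
The Last Train  | Davis 


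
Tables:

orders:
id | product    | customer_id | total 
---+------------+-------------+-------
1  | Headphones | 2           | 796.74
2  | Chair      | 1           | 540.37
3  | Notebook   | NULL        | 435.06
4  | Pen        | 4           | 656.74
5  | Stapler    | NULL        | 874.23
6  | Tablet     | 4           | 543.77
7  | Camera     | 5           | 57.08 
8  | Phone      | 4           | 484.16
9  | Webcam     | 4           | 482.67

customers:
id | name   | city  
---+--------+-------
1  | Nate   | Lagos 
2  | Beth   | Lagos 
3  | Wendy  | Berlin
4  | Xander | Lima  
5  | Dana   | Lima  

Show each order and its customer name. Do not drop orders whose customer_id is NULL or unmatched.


LEFT JOIN keeps every row from orders (the left table); where customer_id has no match in customers, the customer columns become NULL. Walk through each order:
  - order 1 (Headphones): customer_id=2 -> matches Beth
  - order 2 (Chair): customer_id=1 -> matches Nate
  - order 3 (Notebook): customer_id=NULL, no match -> kept with NULL
  - order 4 (Pen): customer_id=4 -> matches Xander
  - order 5 (Stapler): customer_id=NULL, no match -> kept with NULL
  - order 6 (Tablet): customer_id=4 -> matches Xander
  - order 7 (Camera): customer_id=5 -> matches Dana
  - order 8 (Phone): customer_id=4 -> matches Xander
  - order 9 (Webcam): customer_id=4 -> matches Xander
All 9 rows appear; 2 have NULL customer.

SQL:
SELECT a.product, b.name AS customer
FROM orders a
LEFT JOIN customers b ON a.customer_id = b.id

Result:
product    | customer
-----------+---------
Headphones | Beth    
Chair      | Nate    
Notebook   | NULL    
Pen        | Xander  
Stapler    | NULL    
Tablet     | Xander  
Camera     | Dana    
Phone      | Xander  
Webcam     | Xander  


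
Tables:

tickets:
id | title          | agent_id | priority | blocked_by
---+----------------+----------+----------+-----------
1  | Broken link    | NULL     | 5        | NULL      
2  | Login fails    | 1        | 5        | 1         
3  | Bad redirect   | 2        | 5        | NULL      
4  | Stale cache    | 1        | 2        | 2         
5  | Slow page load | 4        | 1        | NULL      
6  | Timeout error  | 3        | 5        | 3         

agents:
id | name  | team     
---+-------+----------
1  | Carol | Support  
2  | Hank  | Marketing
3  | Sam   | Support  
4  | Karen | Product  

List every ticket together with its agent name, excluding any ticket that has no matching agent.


INNER JOIN keeps only tickets rows whose agent_id matches an id in agents. Walk through each ticket:
  - ticket 1 (Broken link): agent_id=NULL, no match -> dropped
  - ticket 2 (Login fails): agent_id=1 -> matches Carol
  - ticket 3 (Bad redirect): agent_id=2 -> matches Hank
  - ticket 4 (Stale cache): agent_id=1 -> matches Carol
  - ticket 5 (Slow page load): agent_id=4 -> matches Karen
  - ticket 6 (Timeout error): agent_id=3 -> matches Sam
So 1 of 6 rows is dropped.

SQL:
SELECT a.title, b.name AS agent
FROM tickets a
INNER JOIN agents b ON a.agent_id = b.id

Result:
title          | agent
---------------+------
Login fails    | Carol
Bad redirect   | Hank 
Stale cache    | Carol
Slow page load | Karen
Timeout error  | Sam  


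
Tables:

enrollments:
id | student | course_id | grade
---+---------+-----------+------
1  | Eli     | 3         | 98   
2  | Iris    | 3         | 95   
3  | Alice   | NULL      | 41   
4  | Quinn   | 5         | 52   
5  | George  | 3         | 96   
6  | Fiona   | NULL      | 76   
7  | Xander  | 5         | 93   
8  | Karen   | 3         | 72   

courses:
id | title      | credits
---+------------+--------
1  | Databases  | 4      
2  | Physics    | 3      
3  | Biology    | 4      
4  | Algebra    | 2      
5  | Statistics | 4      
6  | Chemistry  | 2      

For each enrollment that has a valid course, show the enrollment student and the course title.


INNER JOIN keeps only enrollments rows whose course_id matches an id in courses. Walk through each enrollment:
  - enrollment 1 (Eli): course_id=3 -> matches Biology
  - enrollment 2 (Iris): course_id=3 -> matches Biology
  - enrollment 3 (Alice): course_id=NULL, no match -> dropped
  - enrollment 4 (Quinn): course_id=5 -> matches Statistics
  - enrollment 5 (George): course_id=3 -> matches Biology
  - enrollment 6 (Fiona): course_id=NULL, no match -> dropped
  - enrollment 7 (Xander): course_id=5 -> matches Statistics
  - enrollment 8 (Karen): course_id=3 -> matches Biology
So 2 of 8 rows are dropped.

SQL:
SELECT a.student, b.title AS course
FROM enrollments a
INNER JOIN courses b ON a.course_id = b.id

Result:
student | course    
--------+-----------
Eli     | Biology   
Iris    | Biology   
Quinn   | Statistics
George  | Biology   
Xander  | Statistics
Karen   | Biology   


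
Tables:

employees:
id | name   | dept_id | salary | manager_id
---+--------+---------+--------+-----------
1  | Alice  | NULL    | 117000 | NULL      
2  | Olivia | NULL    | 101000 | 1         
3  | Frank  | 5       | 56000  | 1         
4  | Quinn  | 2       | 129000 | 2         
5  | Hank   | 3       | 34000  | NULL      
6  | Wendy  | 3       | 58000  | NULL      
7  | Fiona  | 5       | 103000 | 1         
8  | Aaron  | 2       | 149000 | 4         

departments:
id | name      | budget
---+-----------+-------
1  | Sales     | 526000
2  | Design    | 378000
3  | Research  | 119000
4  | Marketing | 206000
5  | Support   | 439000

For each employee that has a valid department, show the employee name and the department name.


INNER JOIN keeps only employees rows whose dept_id matches an id in departments. Walk through each employee:
  - employee 1 (Alice): dept_id=NULL, no match -> dropped
  - employee 2 (Olivia): dept_id=NULL, no match -> dropped
  - employee 3 (Frank): dept_id=5 -> matches Support
  - employee 4 (Quinn): dept_id=2 -> matches Design
  - employee 5 (Hank): dept_id=3 -> matches Research
  - employee 6 (Wendy): dept_id=3 -> matches Research
  - employee 7 (Fiona): dept_id=5 -> matches Support
  - employee 8 (Aaron): dept_id=2 -> matches Design
So 2 of 8 rows are dropped.

SQL:
SELECT a.name, b.name AS department
FROM employees a
INNER JOIN departments b ON a.dept_id = b.id

Result:
name  | department
------+-----------
Frank | Support   
Quinn | Design    
Hank  | Research  
Wendy | Research  
Fiona | Support   
Aaron | Design    


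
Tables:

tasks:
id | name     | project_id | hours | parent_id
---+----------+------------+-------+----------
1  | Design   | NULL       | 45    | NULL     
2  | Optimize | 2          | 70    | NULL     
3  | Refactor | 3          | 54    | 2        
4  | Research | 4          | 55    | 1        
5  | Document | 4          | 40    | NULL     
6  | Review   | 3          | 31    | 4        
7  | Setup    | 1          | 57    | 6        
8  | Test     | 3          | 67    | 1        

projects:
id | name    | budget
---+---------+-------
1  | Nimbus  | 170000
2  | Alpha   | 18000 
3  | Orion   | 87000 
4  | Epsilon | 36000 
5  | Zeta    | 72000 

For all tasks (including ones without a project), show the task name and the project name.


LEFT JOIN keeps every row from tasks (the left table); where project_id has no match in projects, the project columns become NULL. Walk through each task:
  - task 1 (Design): project_id=NULL, no match -> kept with NULL
  - task 2 (Optimize): project_id=2 -> matches Alpha
  - task 3 (Refactor): project_id=3 -> matches Orion
  - task 4 (Research): project_id=4 -> matches Epsilon
  - task 5 (Document): project_id=4 -> matches Epsilon
  - task 6 (Review): project_id=3 -> matches Orion
  - task 7 (Setup): project_id=1 -> matches Nimbus
  - task 8 (Test): project_id=3 -> matches Orion
All 8 rows appear; 1 has NULL project.

SQL:
SELECT a.name, b.name AS project
FROM tasks a
LEFT JOIN projects b ON a.project_id = b.id

Result:
name     | project
---------+--------
Design   | NULL   
Optimize | Alpha  
Refactor | Orion  
Research | Epsilon
Document | Epsilon
Review   | Orion  
Setup    | Nimbus 
Test     | Orion  


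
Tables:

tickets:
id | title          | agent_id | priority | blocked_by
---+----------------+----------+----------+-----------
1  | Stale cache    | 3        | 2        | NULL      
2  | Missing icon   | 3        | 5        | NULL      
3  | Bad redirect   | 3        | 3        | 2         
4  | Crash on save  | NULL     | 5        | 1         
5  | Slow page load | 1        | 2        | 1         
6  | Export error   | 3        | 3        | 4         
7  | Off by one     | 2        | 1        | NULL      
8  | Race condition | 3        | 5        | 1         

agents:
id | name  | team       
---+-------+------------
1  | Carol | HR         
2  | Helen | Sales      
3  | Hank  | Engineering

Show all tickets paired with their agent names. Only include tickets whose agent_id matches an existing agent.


INNER JOIN keeps only tickets rows whose agent_id matches an id in agents. Walk through each ticket:
  - ticket 1 (Stale cache): agent_id=3 -> matches Hank
  - ticket 2 (Missing icon): agent_id=3 -> matches Hank
  - ticket 3 (Bad redirect): agent_id=3 -> matches Hank
  - ticket 4 (Crash on save): agent_id=NULL, no match -> dropped
  - ticket 5 (Slow page load): agent_id=1 -> matches Carol
  - ticket 6 (Export error): agent_id=3 -> matches Hank
  - ticket 7 (Off by one): agent_id=2 -> matches Helen
  - ticket 8 (Race condition): agent_id=3 -> matches Hank
So 1 of 8 rows is dropped.

SQL:
SELECT a.title, b.name AS agent
FROM tickets a
INNER JOIN agents b ON a.agent_id = b.id

Result:
title          | agent
---------------+------
Stale cache    | Hank 
Missing icon   | Hank 
Bad redirect   | Hank 
Slow page load | Carol
Export error   | Hank 
Off by one     | Helen
Race condition | Hank 


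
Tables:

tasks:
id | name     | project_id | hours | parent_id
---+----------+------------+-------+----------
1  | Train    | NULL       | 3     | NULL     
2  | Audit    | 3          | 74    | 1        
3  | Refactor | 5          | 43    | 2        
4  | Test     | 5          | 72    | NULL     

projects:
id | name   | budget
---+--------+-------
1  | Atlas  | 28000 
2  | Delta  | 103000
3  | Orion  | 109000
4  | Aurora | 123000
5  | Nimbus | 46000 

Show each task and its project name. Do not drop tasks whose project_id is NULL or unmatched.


LEFT JOIN keeps every row from tasks (the left table); where project_id has no match in projects, the project columns become NULL. Walk through each task:
  - task 1 (Train): project_id=NULL, no match -> kept with NULL
  - task 2 (Audit): project_id=3 -> matches Orion
  - task 3 (Refactor): project_id=5 -> matches Nimbus
  - task 4 (Test): project_id=5 -> matches Nimbus
All 4 rows appear; 1 has NULL project.

SQL:
SELECT a.name, b.name AS project
FROM tasks a
LEFT JOIN projects b ON a.project_id = b.id

Result:
name     | project
---------+--------
Train    | NULL   
Audit    | Orion  
Refactor | Nimbus 
Test     | Nimbus 


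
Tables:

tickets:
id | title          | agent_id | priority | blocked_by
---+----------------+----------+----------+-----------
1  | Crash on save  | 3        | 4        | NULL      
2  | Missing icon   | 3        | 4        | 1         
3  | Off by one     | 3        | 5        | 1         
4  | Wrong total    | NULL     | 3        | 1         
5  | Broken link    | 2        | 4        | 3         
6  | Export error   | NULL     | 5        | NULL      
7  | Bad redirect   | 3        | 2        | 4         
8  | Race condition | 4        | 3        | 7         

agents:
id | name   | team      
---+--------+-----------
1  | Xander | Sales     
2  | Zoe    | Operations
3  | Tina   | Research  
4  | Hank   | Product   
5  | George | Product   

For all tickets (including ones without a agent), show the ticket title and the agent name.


LEFT JOIN keeps every row from tickets (the left table); where agent_id has no match in agents, the agent columns become NULL. Walk through each ticket:
  - ticket 1 (Crash on save): agent_id=3 -> matches Tina
  - ticket 2 (Missing icon): agent_id=3 -> matches Tina
  - ticket 3 (Off by one): agent_id=3 -> matches Tina
  - ticket 4 (Wrong total): agent_id=NULL, no match -> kept with NULL
  - ticket 5 (Broken link): agent_id=2 -> matches Zoe
  - ticket 6 (Export error): agent_id=NULL, no match -> kept with NULL
  - ticket 7 (Bad redirect): agent_id=3 -> matches Tina
  - ticket 8 (Race condition): agent_id=4 -> matches Hank
All 8 rows appear; 2 have NULL agent.

SQL:
SELECT a.title, b.name AS agent
FROM tickets a
LEFT JOIN agents b ON a.agent_id = b.id

Result:
title          | agent
---------------+------
Crash on save  | Tina 
Missing icon   | Tina 
Off by one     | Tina 
Wrong total    | NULL 
Broken link    | Zoe  
Export error   | NULL 
Bad redirect   | Tina 
Race condition | Hank 


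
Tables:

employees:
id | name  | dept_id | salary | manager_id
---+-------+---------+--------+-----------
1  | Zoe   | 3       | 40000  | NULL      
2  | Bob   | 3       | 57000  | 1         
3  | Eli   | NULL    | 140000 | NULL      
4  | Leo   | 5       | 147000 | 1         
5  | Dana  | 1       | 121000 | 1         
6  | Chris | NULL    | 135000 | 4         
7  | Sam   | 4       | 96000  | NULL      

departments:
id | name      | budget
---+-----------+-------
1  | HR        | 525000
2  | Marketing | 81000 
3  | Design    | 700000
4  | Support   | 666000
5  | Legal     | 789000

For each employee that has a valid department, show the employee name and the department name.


INNER JOIN keeps only employees rows whose dept_id matches an id in departments. Walk through each employee:
  - employee 1 (Zoe): dept_id=3 -> matches Design
  - employee 2 (Bob): dept_id=3 -> matches Design
  - employee 3 (Eli): dept_id=NULL, no match -> dropped
  - employee 4 (Leo): dept_id=5 -> matches Legal
  - employee 5 (Dana): dept_id=1 -> matches HR
  - employee 6 (Chris): dept_id=NULL, no match -> dropped
  - employee 7 (Sam): dept_id=4 -> matches Support
So 2 of 7 rows are dropped.

SQL:
SELECT a.name, b.name AS department
FROM employees a
INNER JOIN departments b ON a.dept_id = b.id

Result:
name | department
-----+-----------
Zoe  | Design    
Bob  | Design    
Leo  | Legal     
Dana | HR        
Sam  | Support   


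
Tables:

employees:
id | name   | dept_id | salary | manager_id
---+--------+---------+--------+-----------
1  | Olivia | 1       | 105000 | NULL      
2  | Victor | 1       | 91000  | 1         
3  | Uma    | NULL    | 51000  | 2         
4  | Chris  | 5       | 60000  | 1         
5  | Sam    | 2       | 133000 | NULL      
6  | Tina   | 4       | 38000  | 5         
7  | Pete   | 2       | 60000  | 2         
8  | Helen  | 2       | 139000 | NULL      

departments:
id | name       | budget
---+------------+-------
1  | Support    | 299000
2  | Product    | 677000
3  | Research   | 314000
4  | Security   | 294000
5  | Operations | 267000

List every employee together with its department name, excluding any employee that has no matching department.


INNER JOIN keeps only employees rows whose dept_id matches an id in departments. Walk through each employee:
  - employee 1 (Olivia): dept_id=1 -> matches Support
  - employee 2 (Victor): dept_id=1 -> matches Support
  - employee 3 (Uma): dept_id=NULL, no match -> dropped
  - employee 4 (Chris): dept_id=5 -> matches Operations
  - employee 5 (Sam): dept_id=2 -> matches Product
  - employee 6 (Tina): dept_id=4 -> matches Security
  - employee 7 (Pete): dept_id=2 -> matches Product
  - employee 8 (Helen): dept_id=2 -> matches Product
So 1 of 8 rows is dropped.

SQL:
SELECT a.name, b.name AS department
FROM employees a
INNER JOIN departments b ON a.dept_id = b.id

Result:
name   | department
-------+-----------
Olivia | Support   
Victor | Support   
Chris  | Operations
Sam    | Product   
Tina   | Security  
Pete   | Product   
Helen  | Product   


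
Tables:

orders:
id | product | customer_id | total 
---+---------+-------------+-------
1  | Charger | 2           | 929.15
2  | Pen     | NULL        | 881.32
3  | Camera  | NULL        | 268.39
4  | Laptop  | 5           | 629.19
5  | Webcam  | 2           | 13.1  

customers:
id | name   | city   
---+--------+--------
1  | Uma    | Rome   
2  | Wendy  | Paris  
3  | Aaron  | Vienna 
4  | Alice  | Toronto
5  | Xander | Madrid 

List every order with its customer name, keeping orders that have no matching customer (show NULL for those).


LEFT JOIN keeps every row from orders (the left table); where customer_id has no match in customers, the customer columns become NULL. Walk through each order:
  - order 1 (Charger): customer_id=2 -> matches Wendy
  - order 2 (Pen): customer_id=NULL, no match -> kept with NULL
  - order 3 (Camera): customer_id=NULL, no match -> kept with NULL
  - order 4 (Laptop): customer_id=5 -> matches Xander
  - order 5 (Webcam): customer_id=2 -> matches Wendy
All 5 rows appear; 2 have NULL customer.

SQL:
SELECT a.product, b.name AS customer
FROM orders a
LEFT JOIN customers b ON a.customer_id = b.id

Result:
product | customer
--------+---------
Charger | Wendy   
Pen     | NULL    
Camera  | NULL    
Laptop  | Xander  
Webcam  | Wendy   


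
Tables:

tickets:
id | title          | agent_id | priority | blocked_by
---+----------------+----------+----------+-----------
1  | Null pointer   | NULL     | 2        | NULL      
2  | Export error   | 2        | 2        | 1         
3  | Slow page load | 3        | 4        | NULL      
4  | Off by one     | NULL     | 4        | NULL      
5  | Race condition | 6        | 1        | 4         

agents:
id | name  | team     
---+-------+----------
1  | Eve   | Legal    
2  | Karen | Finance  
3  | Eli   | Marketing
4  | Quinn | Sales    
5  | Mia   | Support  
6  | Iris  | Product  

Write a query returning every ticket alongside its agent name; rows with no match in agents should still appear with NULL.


LEFT JOIN keeps every row from tickets (the left table); where agent_id has no match in agents, the agent columns become NULL. Walk through each ticket:
  - ticket 1 (Null pointer): agent_id=NULL, no match -> kept with NULL
  - ticket 2 (Export error): agent_id=2 -> matches Karen
  - ticket 3 (Slow page load): agent_id=3 -> matches Eli
  - ticket 4 (Off by one): agent_id=NULL, no match -> kept with NULL
  - ticket 5 (Race condition): agent_id=6 -> matches Iris
All 5 rows appear; 2 have NULL agent.

SQL:
SELECT a.title, b.name AS agent
FROM tickets a
LEFT JOIN agents b ON a.agent_id = b.id

Result:
title          | agent
---------------+------
Null pointer   | NULL 
Export error   | Karen
Slow page load | Eli  
Off by one     | NULL 
Race condition | Iris 


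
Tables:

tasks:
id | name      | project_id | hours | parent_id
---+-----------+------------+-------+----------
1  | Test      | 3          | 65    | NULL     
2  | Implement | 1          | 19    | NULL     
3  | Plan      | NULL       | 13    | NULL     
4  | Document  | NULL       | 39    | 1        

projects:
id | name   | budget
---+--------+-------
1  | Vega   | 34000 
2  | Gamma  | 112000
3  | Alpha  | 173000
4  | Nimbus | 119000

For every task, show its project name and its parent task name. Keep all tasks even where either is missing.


Two LEFT JOINs from the same base table tasks: one to projects via project_id, one to tasks itself via parent_id. Both are LEFT so every task is preserved.
Match against projects:
  - task 1 (Test): project_id=3 -> matches Alpha
  - task 2 (Implement): project_id=1 -> matches Vega
  - task 3 (Plan): project_id=NULL, no match -> kept with NULL
  - task 4 (Document): project_id=NULL, no match -> kept with NULL
Match against tasks (self):
  - task 1 (Test): parent_id=NULL -> NULL
  - task 2 (Implement): parent_id=NULL -> NULL
  - task 3 (Plan): parent_id=NULL -> NULL
  - task 4 (Document): parent_id=1 -> Test

SQL:
SELECT a.name, b.name AS project, c.name AS parent
FROM tasks a
LEFT JOIN projects b ON a.project_id = b.id
LEFT JOIN tasks c ON a.parent_id = c.id

Result:
name      | project | parent
----------+---------+-------
Test      | Alpha   | NULL  
Implement | Vega    | NULL  
Plan      | NULL    | NULL  
Document  | NULL    | Test  


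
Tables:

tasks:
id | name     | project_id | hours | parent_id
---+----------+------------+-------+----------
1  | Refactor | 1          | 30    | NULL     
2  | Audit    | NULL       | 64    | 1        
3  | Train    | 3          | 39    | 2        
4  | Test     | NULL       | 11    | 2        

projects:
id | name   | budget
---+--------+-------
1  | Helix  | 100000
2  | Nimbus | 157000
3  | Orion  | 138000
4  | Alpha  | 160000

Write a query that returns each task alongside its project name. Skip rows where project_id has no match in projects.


INNER JOIN keeps only tasks rows whose project_id matches an id in projects. Walk through each task:
  - task 1 (Refactor): project_id=1 -> matches Helix
  - task 2 (Audit): project_id=NULL, no match -> dropped
  - task 3 (Train): project_id=3 -> matches Orion
  - task 4 (Test): project_id=NULL, no match -> dropped
So 2 of 4 rows are dropped.

SQL:
SELECT a.name, b.name AS project
FROM tasks a
INNER JOIN projects b ON a.project_id = b.id

Result:
name     | project
---------+--------
Refactor | Helix  
Train    | Orion  


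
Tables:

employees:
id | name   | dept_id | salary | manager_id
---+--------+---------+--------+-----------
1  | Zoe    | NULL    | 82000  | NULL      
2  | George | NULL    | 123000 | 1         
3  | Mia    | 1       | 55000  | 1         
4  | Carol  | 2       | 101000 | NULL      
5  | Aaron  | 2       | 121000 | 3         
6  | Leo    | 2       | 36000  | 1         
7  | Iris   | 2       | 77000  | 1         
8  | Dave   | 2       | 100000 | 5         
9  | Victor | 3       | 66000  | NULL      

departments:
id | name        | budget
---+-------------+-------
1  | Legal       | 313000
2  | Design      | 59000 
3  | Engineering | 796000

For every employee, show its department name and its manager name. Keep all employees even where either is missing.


Two LEFT JOINs from the same base table employees: one to departments via dept_id, one to employees itself via manager_id. Both are LEFT so every employee is preserved.
Match against departments:
  - employee 1 (Zoe): dept_id=NULL, no match -> kept with NULL
  - employee 2 (George): dept_id=NULL, no match -> kept with NULL
  - employee 3 (Mia): dept_id=1 -> matches Legal
  - employee 4 (Carol): dept_id=2 -> matches Design
  - employee 5 (Aaron): dept_id=2 -> matches Design
  - employee 6 (Leo): dept_id=2 -> matches Design
  - employee 7 (Iris): dept_id=2 -> matches Design
  - employee 8 (Dave): dept_id=2 -> matches Design
  - employee 9 (Victor): dept_id=3 -> matches Engineering
Match against employees (self):
  - employee 1 (Zoe): manager_id=NULL -> NULL
  - employee 2 (George): manager_id=1 -> Zoe
  - employee 3 (Mia): manager_id=1 -> Zoe
  - employee 4 (Carol): manager_id=NULL -> NULL
  - employee 5 (Aaron): manager_id=3 -> Mia
  - employee 6 (Leo): manager_id=1 -> Zoe
  - employee 7 (Iris): manager_id=1 -> Zoe
  - employee 8 (Dave): manager_id=5 -> Aaron
  - employee 9 (Victor): manager_id=NULL -> NULL

SQL:
SELECT a.name, b.name AS department, c.name AS manager
FROM employees a
LEFT JOIN departments b ON a.dept_id = b.id
LEFT JOIN employees c ON a.manager_id = c.id

Result:
name   | department  | manager
-------+-------------+--------
Zoe    | NULL        | NULL   
George | NULL        | Zoe    
Mia    | Legal       | Zoe    
Carol  | Design      | NULL   
Aaron  | Design      | Mia    
Leo    | Design      | Zoe    
Iris   | Design      | Zoe    
Dave   | Design      | Aaron  
Victor | Engineering | NULL   


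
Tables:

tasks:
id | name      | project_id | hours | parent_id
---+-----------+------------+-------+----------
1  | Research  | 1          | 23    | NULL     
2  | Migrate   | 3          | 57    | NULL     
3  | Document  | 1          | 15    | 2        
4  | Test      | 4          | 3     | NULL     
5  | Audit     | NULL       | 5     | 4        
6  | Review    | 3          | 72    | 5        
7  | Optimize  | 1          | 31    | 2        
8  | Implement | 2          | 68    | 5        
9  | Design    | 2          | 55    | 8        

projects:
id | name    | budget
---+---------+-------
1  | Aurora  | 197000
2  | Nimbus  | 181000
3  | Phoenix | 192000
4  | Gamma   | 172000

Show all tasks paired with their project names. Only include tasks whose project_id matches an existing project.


INNER JOIN keeps only tasks rows whose project_id matches an id in projects. Walk through each task:
  - task 1 (Research): project_id=1 -> matches Aurora
  - task 2 (Migrate): project_id=3 -> matches Phoenix
  - task 3 (Document): project_id=1 -> matches Aurora
  - task 4 (Test): project_id=4 -> matches Gamma
  - task 5 (Audit): project_id=NULL, no match -> dropped
  - task 6 (Review): project_id=3 -> matches Phoenix
  - task 7 (Optimize): project_id=1 -> matches Aurora
  - task 8 (Implement): project_id=2 -> matches Nimbus
  - task 9 (Design): project_id=2 -> matches Nimbus
So 1 of 9 rows is dropped.

SQL:
SELECT a.name, b.name AS project
FROM tasks a
INNER JOIN projects b ON a.project_id = b.id

Result:
name      | project
----------+--------
Research  | Aurora 
Migrate   | Phoenix
Document  | Aurora 
Test      | Gamma  
Review    | Phoenix
Optimize  | Aurora 
Implement | Nimbus 
Design    | Nimbus 


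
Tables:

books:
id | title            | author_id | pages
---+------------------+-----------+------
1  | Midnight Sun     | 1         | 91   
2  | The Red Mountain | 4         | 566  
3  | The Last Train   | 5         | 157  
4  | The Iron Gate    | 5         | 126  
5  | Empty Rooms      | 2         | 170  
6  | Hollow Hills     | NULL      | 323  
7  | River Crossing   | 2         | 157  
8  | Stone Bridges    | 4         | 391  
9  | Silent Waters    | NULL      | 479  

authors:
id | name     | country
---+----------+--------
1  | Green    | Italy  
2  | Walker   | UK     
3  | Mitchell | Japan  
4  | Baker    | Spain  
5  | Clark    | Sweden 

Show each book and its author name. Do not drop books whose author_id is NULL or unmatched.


LEFT JOIN keeps every row from books (the left table); where author_id has no match in authors, the author columns become NULL. Walk through each book:
  - book 1 (Midnight Sun): author_id=1 -> matches Green
  - book 2 (The Red Mountain): author_id=4 -> matches Baker
  - book 3 (The Last Train): author_id=5 -> matches Clark
  - book 4 (The Iron Gate): author_id=5 -> matches Clark
  - book 5 (Empty Rooms): author_id=2 -> matches Walker
  - book 6 (Hollow Hills): author_id=NULL, no match -> kept with NULL
  - book 7 (River Crossing): author_id=2 -> matches Walker
  - book 8 (Stone Bridges): author_id=4 -> matches Baker
  - book 9 (Silent Waters): author_id=NULL, no match -> kept with NULL
All 9 rows appear; 2 have NULL author.

SQL:
SELECT a.title, b.name AS author
FROM books a
LEFT JOIN authors b ON a.author_id = b.id

Result:
title            | author
-----------------+-------
Midnight Sun     | Green 
The Red Mountain | Baker 
The Last Train   | Clark 
The Iron Gate    | Clark 
Empty Rooms      | Walker
Hollow Hills     | NULL  
River Crossing   | Walker
Stone Bridges    | Baker 
Silent Waters    | NULL  


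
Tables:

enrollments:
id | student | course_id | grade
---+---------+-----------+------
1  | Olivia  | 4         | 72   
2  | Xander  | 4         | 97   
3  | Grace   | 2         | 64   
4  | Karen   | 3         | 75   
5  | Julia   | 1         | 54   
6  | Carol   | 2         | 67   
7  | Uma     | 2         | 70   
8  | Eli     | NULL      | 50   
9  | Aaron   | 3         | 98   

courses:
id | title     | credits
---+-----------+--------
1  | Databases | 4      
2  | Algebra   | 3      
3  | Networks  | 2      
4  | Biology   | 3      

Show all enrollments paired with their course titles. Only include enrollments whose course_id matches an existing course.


INNER JOIN keeps only enrollments rows whose course_id matches an id in courses. Walk through each enrollment:
  - enrollment 1 (Olivia): course_id=4 -> matches Biology
  - enrollment 2 (Xander): course_id=4 -> matches Biology
  - enrollment 3 (Grace): course_id=2 -> matches Algebra
  - enrollment 4 (Karen): course_id=3 -> matches Networks
  - enrollment 5 (Julia): course_id=1 -> matches Databases
  - enrollment 6 (Carol): course_id=2 -> matches Algebra
  - enrollment 7 (Uma): course_id=2 -> matches Algebra
  - enrollment 8 (Eli): course_id=NULL, no match -> dropped
  - enrollment 9 (Aaron): course_id=3 -> matches Networks
So 1 of 9 rows is dropped.

SQL:
SELECT a.student, b.title AS course
FROM enrollments a
INNER JOIN courses b ON a.course_id = b.id

Result:
student | course   
--------+----------
Olivia  | Biology  
Xander  | Biology  
Grace   | Algebra  
Karen   | Networks 
Julia   | Databases
Carol   | Algebra  
Uma     | Algebra  
Aaron   | Networks 


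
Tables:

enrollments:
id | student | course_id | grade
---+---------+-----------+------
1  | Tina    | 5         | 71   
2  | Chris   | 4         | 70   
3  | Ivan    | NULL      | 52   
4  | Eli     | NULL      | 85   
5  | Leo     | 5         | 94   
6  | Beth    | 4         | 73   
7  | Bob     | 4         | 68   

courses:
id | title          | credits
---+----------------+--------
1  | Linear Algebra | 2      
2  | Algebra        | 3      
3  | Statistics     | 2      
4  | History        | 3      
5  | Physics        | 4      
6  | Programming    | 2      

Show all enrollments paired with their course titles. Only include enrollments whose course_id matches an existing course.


INNER JOIN keeps only enrollments rows whose course_id matches an id in courses. Walk through each enrollment:
  - enrollment 1 (Tina): course_id=5 -> matches Physics
  - enrollment 2 (Chris): course_id=4 -> matches History
  - enrollment 3 (Ivan): course_id=NULL, no match -> dropped
  - enrollment 4 (Eli): course_id=NULL, no match -> dropped
  - enrollment 5 (Leo): course_id=5 -> matches Physics
  - enrollment 6 (Beth): course_id=4 -> matches History
  - enrollment 7 (Bob): course_id=4 -> matches History
So 2 of 7 rows are dropped.

SQL:
SELECT a.student, b.title AS course
FROM enrollments a
INNER JOIN courses b ON a.course_id = b.id

Result:
student | course 
--------+--------
Tina    | Physics
Chris   | History
Leo     | Physics
Beth    | History
Bob     | History


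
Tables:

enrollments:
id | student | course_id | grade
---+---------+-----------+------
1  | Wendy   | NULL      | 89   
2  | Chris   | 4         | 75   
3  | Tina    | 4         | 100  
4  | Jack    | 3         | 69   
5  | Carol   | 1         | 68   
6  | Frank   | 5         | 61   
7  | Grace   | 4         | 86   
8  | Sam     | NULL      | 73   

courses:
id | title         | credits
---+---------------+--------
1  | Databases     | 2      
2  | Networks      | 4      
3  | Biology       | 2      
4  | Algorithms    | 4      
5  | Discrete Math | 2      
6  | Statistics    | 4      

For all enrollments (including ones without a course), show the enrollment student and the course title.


LEFT JOIN keeps every row from enrollments (the left table); where course_id has no match in courses, the course columns become NULL. Walk through each enrollment:
  - enrollment 1 (Wendy): course_id=NULL, no match -> kept with NULL
  - enrollment 2 (Chris): course_id=4 -> matches Algorithms
  - enrollment 3 (Tina): course_id=4 -> matches Algorithms
  - enrollment 4 (Jack): course_id=3 -> matches Biology
  - enrollment 5 (Carol): course_id=1 -> matches Databases
  - enrollment 6 (Frank): course_id=5 -> matches Discrete Math
  - enrollment 7 (Grace): course_id=4 -> matches Algorithms
  - enrollment 8 (Sam): course_id=NULL, no match -> kept with NULL
All 8 rows appear; 2 have NULL course.

SQL:
SELECT a.student, b.title AS course
FROM enrollments a
LEFT JOIN courses b ON a.course_id = b.id

Result:
student | course       
--------+--------------
Wendy   | NULL         
Chris   | Algorithms   
Tina    | Algorithms   
Jack    | Biology      
Carol   | Databases    
Frank   | Discrete Math
Grace   | Algorithms   
Sam     | NULL         


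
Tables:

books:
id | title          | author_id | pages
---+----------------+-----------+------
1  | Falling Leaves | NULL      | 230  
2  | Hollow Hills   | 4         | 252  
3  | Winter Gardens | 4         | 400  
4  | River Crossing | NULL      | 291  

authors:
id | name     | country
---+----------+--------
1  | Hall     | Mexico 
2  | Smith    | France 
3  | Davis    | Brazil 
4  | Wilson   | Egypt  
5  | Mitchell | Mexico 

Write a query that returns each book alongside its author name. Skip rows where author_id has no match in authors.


INNER JOIN keeps only books rows whose author_id matches an id in authors. Walk through each book:
  - book 1 (Falling Leaves): author_id=NULL, no match -> dropped
  - book 2 (Hollow Hills): author_id=4 -> matches Wilson
  - book 3 (Winter Gardens): author_id=4 -> matches Wilson
  - book 4 (River Crossing): author_id=NULL, no match -> dropped
So 2 of 4 rows are dropped.

SQL:
SELECT a.title, b.name AS author
FROM books a
INNER JOIN authors b ON a.author_id = b.id

Result:
title          | author
---------------+-------
Hollow Hills   | Wilson
Winter Gardens | Wilson


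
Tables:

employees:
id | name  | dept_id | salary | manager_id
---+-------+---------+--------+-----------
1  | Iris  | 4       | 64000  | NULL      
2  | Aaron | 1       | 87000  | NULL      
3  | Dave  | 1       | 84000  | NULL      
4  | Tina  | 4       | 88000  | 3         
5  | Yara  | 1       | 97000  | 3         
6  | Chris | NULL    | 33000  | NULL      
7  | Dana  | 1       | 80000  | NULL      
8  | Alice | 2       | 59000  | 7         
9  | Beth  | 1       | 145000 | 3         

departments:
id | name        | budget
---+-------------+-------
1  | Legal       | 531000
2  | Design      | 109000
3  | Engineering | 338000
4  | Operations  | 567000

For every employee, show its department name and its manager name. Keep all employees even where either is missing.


Two LEFT JOINs from the same base table employees: one to departments via dept_id, one to employees itself via manager_id. Both are LEFT so every employee is preserved.
Match against departments:
  - employee 1 (Iris): dept_id=4 -> matches Operations
  - employee 2 (Aaron): dept_id=1 -> matches Legal
  - employee 3 (Dave): dept_id=1 -> matches Legal
  - employee 4 (Tina): dept_id=4 -> matches Operations
  - employee 5 (Yara): dept_id=1 -> matches Legal
  - employee 6 (Chris): dept_id=NULL, no match -> kept with NULL
  - employee 7 (Dana): dept_id=1 -> matches Legal
  - employee 8 (Alice): dept_id=2 -> matches Design
  - employee 9 (Beth): dept_id=1 -> matches Legal
Match against employees (self):
  - employee 1 (Iris): manager_id=NULL -> NULL
  - employee 2 (Aaron): manager_id=NULL -> NULL
  - employee 3 (Dave): manager_id=NULL -> NULL
  - employee 4 (Tina): manager_id=3 -> Dave
  - employee 5 (Yara): manager_id=3 -> Dave
  - employee 6 (Chris): manager_id=NULL -> NULL
  - employee 7 (Dana): manager_id=NULL -> NULL
  - employee 8 (Alice): manager_id=7 -> Dana
  - employee 9 (Beth): manager_id=3 -> Dave

SQL:
SELECT a.name, b.name AS department, c.name AS manager
FROM employees a
LEFT JOIN departments b ON a.dept_id = b.id
LEFT JOIN employees c ON a.manager_id = c.id

Result:
name  | department | manager
------+------------+--------
Iris  | Operations | NULL   
Aaron | Legal      | NULL   
Dave  | Legal      | NULL   
Tina  | Operations | Dave   
Yara  | Legal      | Dave   
Chris | NULL       | NULL   
Dana  | Legal      | NULL   
Alice | Design     | Dana   
Beth  | Legal      | Dave   


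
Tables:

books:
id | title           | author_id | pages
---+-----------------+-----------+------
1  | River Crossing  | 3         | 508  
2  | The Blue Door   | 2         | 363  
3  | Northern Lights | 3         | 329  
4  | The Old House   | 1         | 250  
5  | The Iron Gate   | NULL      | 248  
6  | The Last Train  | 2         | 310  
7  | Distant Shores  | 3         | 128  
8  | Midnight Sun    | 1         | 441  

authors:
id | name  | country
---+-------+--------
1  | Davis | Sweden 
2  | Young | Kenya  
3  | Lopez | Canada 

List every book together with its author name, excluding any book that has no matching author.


INNER JOIN keeps only books rows whose author_id matches an id in authors. Walk through each book:
  - book 1 (River Crossing): author_id=3 -> matches Lopez
  - book 2 (The Blue Door): author_id=2 -> matches Young
  - book 3 (Northern Lights): author_id=3 -> matches Lopez
  - book 4 (The Old House): author_id=1 -> matches Davis
  - book 5 (The Iron Gate): author_id=NULL, no match -> dropped
  - book 6 (The Last Train): author_id=2 -> matches Young
  - book 7 (Distant Shores): author_id=3 -> matches Lopez
  - book 8 (Midnight Sun): author_id=1 -> matches Davis
So 1 of 8 rows is dropped.

SQL:
SELECT a.title, b.name AS author
FROM books a
INNER JOIN authors b ON a.author_id = b.id

Result:
title           | author
----------------+-------
River Crossing  | Lopez 
The Blue Door   | Young 
Northern Lights | Lopez 
The Old House   | Davis 
The Last Train  | Young 
Distant Shores  | Lopez 
Midnight Sun    | Davis 


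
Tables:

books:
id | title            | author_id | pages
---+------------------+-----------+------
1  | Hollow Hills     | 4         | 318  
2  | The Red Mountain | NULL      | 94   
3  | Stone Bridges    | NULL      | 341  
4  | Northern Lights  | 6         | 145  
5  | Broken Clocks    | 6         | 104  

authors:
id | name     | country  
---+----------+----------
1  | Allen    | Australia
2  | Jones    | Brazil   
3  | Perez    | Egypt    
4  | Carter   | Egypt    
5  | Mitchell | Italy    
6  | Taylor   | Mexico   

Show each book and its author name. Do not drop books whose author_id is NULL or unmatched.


LEFT JOIN keeps every row from books (the left table); where author_id has no match in authors, the author columns become NULL. Walk through each book:
  - book 1 (Hollow Hills): author_id=4 -> matches Carter
  - book 2 (The Red Mountain): author_id=NULL, no match -> kept with NULL
  - book 3 (Stone Bridges): author_id=NULL, no match -> kept with NULL
  - book 4 (Northern Lights): author_id=6 -> matches Taylor
  - book 5 (Broken Clocks): author_id=6 -> matches Taylor
All 5 rows appear; 2 have NULL author.

SQL:
SELECT a.title, b.name AS author
FROM books a
LEFT JOIN authors b ON a.author_id = b.id

Result:
title            | author
-----------------+-------
Hollow Hills     | Carter
The Red Mountain | NULL  
Stone Bridges    | NULL  
Northern Lights  | Taylor
Broken Clocks    | Taylor
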